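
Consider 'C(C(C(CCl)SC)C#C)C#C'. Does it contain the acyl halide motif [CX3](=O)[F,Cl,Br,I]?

The pattern [CX3](=O)[F,Cl,Br,I] describes a carbonyl carbon bonded to a halogen — an acyl halide.
The closest candidate here is a chloro substituent, but the Cl is not on a carbonyl carbon. No other fragment satisfies the full query, so there is no match.

No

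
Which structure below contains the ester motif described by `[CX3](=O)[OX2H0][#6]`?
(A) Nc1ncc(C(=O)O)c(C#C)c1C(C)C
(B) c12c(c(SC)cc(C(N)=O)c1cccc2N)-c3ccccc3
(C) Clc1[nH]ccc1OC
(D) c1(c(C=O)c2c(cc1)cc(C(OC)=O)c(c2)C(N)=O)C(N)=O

[CX3](=O)[OX2H0][#6] describes a carbonyl carbon bonded to an oxygen that is itself bonded to carbon (no H on that O) (an ester).
(A) has a carboxylic acid group (-C(=O)OH) but the singly-bonded O carries H (OX2H1, not H0).
(B) has a primary amide (-C(=O)NH2) but the carbonyl is bonded to N, not to an O-C linkage.
(C) has a methoxy ether (-OCH3) but the ether oxygen is not adjacent to a C=O carbon.
(D) contains a methyl-ester group (-C(=O)OCH3), which satisfies every atom and bond constraint.
So the answer is (D).

D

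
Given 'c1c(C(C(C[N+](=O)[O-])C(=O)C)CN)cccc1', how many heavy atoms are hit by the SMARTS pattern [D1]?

5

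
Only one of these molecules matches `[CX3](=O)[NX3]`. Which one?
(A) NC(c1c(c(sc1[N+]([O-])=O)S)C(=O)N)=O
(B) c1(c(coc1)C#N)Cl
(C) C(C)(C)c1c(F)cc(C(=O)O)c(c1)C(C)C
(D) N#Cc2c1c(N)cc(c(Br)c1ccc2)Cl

A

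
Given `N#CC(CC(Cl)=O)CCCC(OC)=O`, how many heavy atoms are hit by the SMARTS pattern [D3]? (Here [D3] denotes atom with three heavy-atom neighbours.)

3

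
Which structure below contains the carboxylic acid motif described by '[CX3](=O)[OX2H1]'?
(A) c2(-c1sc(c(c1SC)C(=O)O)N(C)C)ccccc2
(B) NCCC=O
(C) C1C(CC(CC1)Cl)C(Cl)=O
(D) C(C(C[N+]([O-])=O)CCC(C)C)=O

[CX3](=O)[OX2H1] describes an sp2 carbon double-bonded to O and single-bonded to an -OH oxygen (a carboxylic acid).
(A) contains a carboxylic acid group (-C(=O)OH), which satisfies every atom and bond constraint.
(B) has an aldehyde (-CHO) but there is no singly-bonded oxygen on the carbonyl carbon.
(C) has an acyl chloride (-C(=O)Cl) but the carbonyl is bonded to Cl, not to an -OH oxygen.
(D) has an aldehyde (-CHO) but there is no singly-bonded oxygen on the carbonyl carbon.
So the answer is (A).

A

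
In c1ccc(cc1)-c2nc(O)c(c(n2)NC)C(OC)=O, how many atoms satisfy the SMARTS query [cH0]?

5

The query [cH0] means: aromatic carbon with no attached hydrogen (substituted or ring-fusion).
Check the 19 heavy atoms by environment: 2× n (aromatic, H0) → no; 5× c (aromatic, H0) → match; 5× c (aromatic, H1) → no; 1× N (H1) → no; 2× C (H3) → no; 1× O (H1) → no; 1× C (H0) → no; 2× O (H0) → no.
That gives 5 matching atoms.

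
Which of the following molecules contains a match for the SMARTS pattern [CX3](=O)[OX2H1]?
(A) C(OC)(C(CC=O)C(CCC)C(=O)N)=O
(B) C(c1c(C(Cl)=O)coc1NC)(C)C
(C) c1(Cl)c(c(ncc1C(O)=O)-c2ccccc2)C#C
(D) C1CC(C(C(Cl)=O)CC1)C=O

C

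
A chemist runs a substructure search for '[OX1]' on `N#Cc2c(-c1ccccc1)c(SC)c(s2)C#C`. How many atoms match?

0

The query [OX1] means: aliphatic oxygen with one total connection — typically a carbonyl =O or an oxide.
Check the 17 heavy atoms by environment: 1× s (aromatic, X2) → no; 10× c (aromatic, X3) → no; 3× C (X2) → no; 1× N (X1) → no; 1× S (X2) → no; 1× C (X4) → no.
No environment satisfies the query, so 0 matching atoms.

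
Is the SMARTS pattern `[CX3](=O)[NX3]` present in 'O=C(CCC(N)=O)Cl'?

The pattern [CX3](=O)[NX3] describes a carbonyl carbon bonded to a trivalent nitrogen — an amide.
The molecule carries a primary amide (-C(=O)NH2), whose atoms satisfy every constraint of the query, so the pattern matches.

Yes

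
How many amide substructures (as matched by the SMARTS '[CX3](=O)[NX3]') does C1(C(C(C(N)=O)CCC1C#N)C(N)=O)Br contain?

[CX3](=O)[NX3] is the SMARTS for an amide: a carbonyl carbon bonded to a trivalent nitrogen.
The molecule carries 2 separate instances of a primary amide (-C(=O)NH2) meeting every constraint; each maps to a distinct set of atoms, giving 2 matches.

2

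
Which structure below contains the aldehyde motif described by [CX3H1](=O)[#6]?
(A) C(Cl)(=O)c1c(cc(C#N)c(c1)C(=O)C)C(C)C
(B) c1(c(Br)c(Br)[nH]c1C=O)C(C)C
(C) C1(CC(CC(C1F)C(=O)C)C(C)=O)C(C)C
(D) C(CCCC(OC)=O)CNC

B

[CX3H1](=O)[#6] describes an sp2 carbon with one H, double-bonded to O and single-bonded to carbon (an aldehyde).
(A) has an acetyl/ketone group (-C(=O)CH3) but the carbonyl carbon has H0 (two carbon neighbours), not H1.
(B) contains an aldehyde (-CHO), which satisfies every atom and bond constraint.
(C) has an acetyl/ketone group (-C(=O)CH3) but the carbonyl carbon has H0 (two carbon neighbours), not H1.
(D) has a methyl-ester group (-C(=O)OCH3) but the carbonyl carbon has H0, not H1.
So the answer is (B).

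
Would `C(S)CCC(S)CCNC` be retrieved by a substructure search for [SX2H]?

The pattern [SX2H] describes an aliphatic sulfur with two connections, one being H — a thiol.
The molecule carries a thiol (-SH), whose atoms satisfy every constraint of the query, so the pattern matches.

Yes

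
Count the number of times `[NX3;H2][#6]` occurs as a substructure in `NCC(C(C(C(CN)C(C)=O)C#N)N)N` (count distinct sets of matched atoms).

[NX3;H2][#6] is the SMARTS for a primary amine: a trivalent nitrogen with two H attached to carbon.
The molecule carries 4 separate instances of a primary amino group (-NH2) meeting every constraint; each maps to a distinct set of atoms, giving 4 matches.

4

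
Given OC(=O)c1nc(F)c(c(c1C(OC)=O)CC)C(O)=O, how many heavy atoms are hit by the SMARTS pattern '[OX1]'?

Check the 19 heavy atoms by environment: 1× n (aromatic, X2) → no; 5× c (aromatic, X3) → no; 3× C (X3) → no; 3× O (X1) → match; 3× O (X2) → no; 1× F (X1) → no; 3× C (X4) → no.
That gives 3 matching atoms.

3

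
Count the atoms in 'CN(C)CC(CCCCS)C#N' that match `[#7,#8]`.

2

Check the 12 heavy atoms by environment: 9× C → no; 2× N → match; 1× S → no.
That gives 2 matching atoms.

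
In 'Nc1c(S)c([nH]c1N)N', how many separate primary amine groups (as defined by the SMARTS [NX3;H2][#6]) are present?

3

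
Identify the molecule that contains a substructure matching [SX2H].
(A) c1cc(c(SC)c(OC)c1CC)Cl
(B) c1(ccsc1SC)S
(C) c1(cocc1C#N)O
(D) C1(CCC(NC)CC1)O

B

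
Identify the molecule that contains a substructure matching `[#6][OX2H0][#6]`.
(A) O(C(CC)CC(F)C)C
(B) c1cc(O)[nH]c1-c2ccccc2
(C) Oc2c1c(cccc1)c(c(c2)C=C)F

A

[#6][OX2H0][#6] describes an aliphatic oxygen bridging two carbons with no H on the oxygen (an ether).
(A) contains a methoxy ether (-OCH3), which satisfies every atom and bond constraint.
(B) has a hydroxyl group (-OH) but the oxygen has H1, not H0 bridging two carbons.
(C) has a hydroxyl group (-OH) but the oxygen has H1, not H0 bridging two carbons.
So the answer is (A).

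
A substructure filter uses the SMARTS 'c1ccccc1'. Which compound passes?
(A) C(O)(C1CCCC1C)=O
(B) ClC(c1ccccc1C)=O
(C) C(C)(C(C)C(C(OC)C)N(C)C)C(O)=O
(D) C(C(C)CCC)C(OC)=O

c1ccccc1 describes six aromatic carbons in a ring (a benzene ring).
(A) has a methyl group (-CH3) but no six-membered all-carbon aromatic ring is present.
(B) contains the required atom environment, so the pattern matches.
(C) has a methyl group (-CH3) but no six-membered all-carbon aromatic ring is present.
(D) has a methyl group (-CH3) but no six-membered all-carbon aromatic ring is present.
So the answer is (B).

B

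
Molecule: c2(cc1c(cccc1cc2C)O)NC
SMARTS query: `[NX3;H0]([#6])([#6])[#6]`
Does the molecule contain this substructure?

No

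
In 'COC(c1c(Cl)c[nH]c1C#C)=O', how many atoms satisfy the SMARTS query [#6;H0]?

Check the 12 heavy atoms by environment: 1× n (aromatic, H1) → no; 1× c (aromatic, H1) → no; 3× c (aromatic, H0) → match; 1× Cl (H0) → no; 2× C (H0) → match; 1× C (H1) → no; 2× O (H0) → no; 1× C (H3) → no.
Summing the matching environments: 3 + 2 = 5 matching atoms.

5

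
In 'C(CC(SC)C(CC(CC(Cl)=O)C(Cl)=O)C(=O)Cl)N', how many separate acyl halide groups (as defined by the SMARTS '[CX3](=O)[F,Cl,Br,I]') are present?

[CX3](=O)[F,Cl,Br,I] is the SMARTS for an acyl halide: a carbonyl carbon bonded to a halogen.
The molecule carries 3 separate instances of an acyl chloride (-C(=O)Cl) meeting every constraint; each maps to a distinct set of atoms, giving 3 matches.

3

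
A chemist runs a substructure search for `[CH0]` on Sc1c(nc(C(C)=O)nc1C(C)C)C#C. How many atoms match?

The query [CH0] means: aliphatic carbon with no attached hydrogen.
Check the 15 heavy atoms by environment: 2× n (aromatic, H0) → no; 4× c (aromatic, H0) → no; 1× S (H1) → no; 2× C (H0) → match; 2× C (H1) → no; 3× C (H3) → no; 1× O (H0) → no.
That gives 2 matching atoms.

2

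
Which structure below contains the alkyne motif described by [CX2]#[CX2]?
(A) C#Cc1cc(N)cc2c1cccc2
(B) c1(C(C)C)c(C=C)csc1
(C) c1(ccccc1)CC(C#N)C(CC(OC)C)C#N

A

[CX2]#[CX2] describes a carbon-carbon triple bond (an alkyne).
(A) contains an ethynyl group (-C#CH), which satisfies every atom and bond constraint.
(B) has a vinyl group (-CH=CH2) but the C=C is a double bond; both carbons are CX3, not CX2.
(C) has a nitrile (-C#N) but the triple bond is C#N, not C#C.
So the answer is (A).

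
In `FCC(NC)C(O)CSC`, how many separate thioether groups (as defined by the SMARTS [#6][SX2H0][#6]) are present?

1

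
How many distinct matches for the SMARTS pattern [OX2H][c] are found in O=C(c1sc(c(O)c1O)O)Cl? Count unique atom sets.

3

[OX2H][c] is the SMARTS for a phenol: a hydroxyl oxygen attached to an aromatic carbon.
The molecule carries 3 separate instances of a hydroxyl group (-OH) meeting every constraint; each maps to a distinct set of atoms, giving 3 matches.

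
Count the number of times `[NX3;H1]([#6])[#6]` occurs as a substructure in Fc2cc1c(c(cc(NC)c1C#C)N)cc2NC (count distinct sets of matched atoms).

2

[NX3;H1]([#6])[#6] is the SMARTS for a secondary amine: a trivalent nitrogen with one H, bonded to two carbons.
The molecule carries 2 separate instances of an N-methylamino group (-NHCH3) meeting every constraint; each maps to a distinct set of atoms, giving 2 matches.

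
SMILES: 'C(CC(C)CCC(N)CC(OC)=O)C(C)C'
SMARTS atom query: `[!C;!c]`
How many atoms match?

Check the 16 heavy atoms by environment: 13× C → no; 2× O → match; 1× N → match.
Summing the matching environments: 2 + 1 = 3 matching atoms.

3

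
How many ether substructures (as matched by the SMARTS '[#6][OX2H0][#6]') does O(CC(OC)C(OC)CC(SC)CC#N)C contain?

3

[#6][OX2H0][#6] is the SMARTS for an ether: an aliphatic oxygen bridging two carbons with no H on the oxygen.
The molecule carries 3 separate instances of a methoxy ether (-OCH3) meeting every constraint; each maps to a distinct set of atoms, giving 3 matches.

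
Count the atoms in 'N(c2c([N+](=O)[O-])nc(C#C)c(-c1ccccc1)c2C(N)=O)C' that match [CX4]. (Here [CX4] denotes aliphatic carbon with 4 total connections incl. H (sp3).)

1

The query [CX4] means: C with X4: aliphatic carbon with exactly 4 total connections (bonds + H).
Check the 22 heavy atoms by environment: 1× n (aromatic, X2) → no; 11× c (aromatic, X3) → no; 1× N (charge +1, X3) → no; 1× O (charge -1, X1) → no; 2× O (X1) → no; 2× N (X3) → no; 1× C (X4) → match; 1× C (X3) → no; 2× C (X2) → no.
That gives 1 matching atom.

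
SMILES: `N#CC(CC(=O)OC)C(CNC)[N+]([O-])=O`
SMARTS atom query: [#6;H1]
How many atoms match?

2

The query [#6;H1] means: any carbon bearing exactly one hydrogen.
Check the 15 heavy atoms by environment: 2× C (H2) → no; 2× C (H1) → match; 1× N (charge +1, H0) → no; 1× O (charge -1, H0) → no; 3× O (H0) → no; 2× C (H0) → no; 2× C (H3) → no; 1× N (H0) → no; 1× N (H1) → no.
That gives 2 matching atoms.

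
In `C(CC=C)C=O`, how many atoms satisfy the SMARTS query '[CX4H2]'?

Check the 6 heavy atoms by environment: 2× C (H2, X4) → match; 2× C (H1, X3) → no; 1× C (H2, X3) → no; 1× O (H0, X1) → no.
That gives 2 matching atoms.

2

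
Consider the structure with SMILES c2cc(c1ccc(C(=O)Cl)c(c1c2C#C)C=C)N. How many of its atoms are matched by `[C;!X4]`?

5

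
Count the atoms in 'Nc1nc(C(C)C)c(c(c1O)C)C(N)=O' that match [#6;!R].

5

The query [#6;!R] means: carbon not in any ring.
Check the 15 heavy atoms by environment: 1× n (aromatic, in 6-ring) → no; 5× c (aromatic, in 6-ring) → no; 5× C (acyclic) → match; 2× N (acyclic) → no; 2× O (acyclic) → no.
That gives 5 matching atoms.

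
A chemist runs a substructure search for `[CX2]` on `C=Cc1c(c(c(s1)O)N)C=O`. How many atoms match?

The query [CX2] means: C with X2: aliphatic carbon with exactly 2 total connections.
Check the 11 heavy atoms by environment: 1× s (aromatic, X2) → no; 4× c (aromatic, X3) → no; 3× C (X3) → no; 1× O (X2) → no; 1× N (X3) → no; 1× O (X1) → no.
No environment satisfies the query, so 0 matching atoms.

0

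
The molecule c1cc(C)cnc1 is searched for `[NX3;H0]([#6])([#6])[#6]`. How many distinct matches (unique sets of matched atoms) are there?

0

[NX3;H0]([#6])([#6])[#6] is the SMARTS for a tertiary amine: a trivalent nitrogen with no H, bonded to three carbons.
No fragment in the molecule satisfies every constraint, giving 0 matches.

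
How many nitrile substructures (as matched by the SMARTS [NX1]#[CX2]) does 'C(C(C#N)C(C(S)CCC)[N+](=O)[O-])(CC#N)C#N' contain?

3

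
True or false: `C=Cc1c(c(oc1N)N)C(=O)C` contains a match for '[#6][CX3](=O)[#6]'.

True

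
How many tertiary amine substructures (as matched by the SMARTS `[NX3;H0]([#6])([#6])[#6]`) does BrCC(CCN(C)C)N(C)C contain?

2

[NX3;H0]([#6])([#6])[#6] is the SMARTS for a tertiary amine: a trivalent nitrogen with no H, bonded to three carbons.
The molecule carries 2 separate instances of a dimethylamino group (-N(CH3)2) meeting every constraint; each maps to a distinct set of atoms, giving 2 matches.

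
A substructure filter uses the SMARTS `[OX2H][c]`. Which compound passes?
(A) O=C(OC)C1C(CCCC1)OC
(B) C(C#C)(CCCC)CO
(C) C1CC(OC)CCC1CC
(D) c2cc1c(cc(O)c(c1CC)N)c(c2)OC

D

[OX2H][c] describes a hydroxyl oxygen attached to an aromatic carbon (a phenol).
(A) has a methoxy ether (-OCH3) but the oxygen has H0, not H1.
(B) has a hydroxyl group (-OH) but the -OH is on an aliphatic carbon, not an aromatic c.
(C) has a methoxy ether (-OCH3) but the oxygen has H0, not H1.
(D) contains a hydroxyl group (-OH), which satisfies every atom and bond constraint.
So the answer is (D).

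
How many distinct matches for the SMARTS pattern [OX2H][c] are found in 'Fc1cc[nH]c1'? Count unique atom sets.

0

[OX2H][c] is the SMARTS for a phenol: a hydroxyl oxygen attached to an aromatic carbon.
No fragment in the molecule satisfies every constraint, giving 0 matches.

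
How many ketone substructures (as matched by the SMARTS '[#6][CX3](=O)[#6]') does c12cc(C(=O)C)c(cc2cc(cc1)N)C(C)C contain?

[#6][CX3](=O)[#6] is the SMARTS for a ketone: a carbonyl carbon (no H) flanked by two carbons.
Exactly one fragment in the molecule meets all constraints, giving 1 match.

1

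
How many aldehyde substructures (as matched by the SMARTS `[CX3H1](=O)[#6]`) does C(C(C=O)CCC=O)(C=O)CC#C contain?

3

[CX3H1](=O)[#6] is the SMARTS for an aldehyde: an sp2 carbon with one H, double-bonded to O and single-bonded to carbon.
The molecule carries 3 separate instances of an aldehyde (-CHO) meeting every constraint; each maps to a distinct set of atoms, giving 3 matches.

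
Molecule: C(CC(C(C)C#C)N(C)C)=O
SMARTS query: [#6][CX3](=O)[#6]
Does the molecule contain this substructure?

The pattern [#6][CX3](=O)[#6] describes a carbonyl carbon (no H) flanked by two carbons — a ketone.
The closest candidate here is an aldehyde (-CHO), but the carbonyl carbon has H1, so it is not flanked by two carbons. No other fragment satisfies the full query, so there is no match.

No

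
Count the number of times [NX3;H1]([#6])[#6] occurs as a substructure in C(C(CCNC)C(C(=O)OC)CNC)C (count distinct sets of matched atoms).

[NX3;H1]([#6])[#6] is the SMARTS for a secondary amine: a trivalent nitrogen with one H, bonded to two carbons.
The molecule carries 2 separate instances of an N-methylamino group (-NHCH3) meeting every constraint; each maps to a distinct set of atoms, giving 2 matches.

2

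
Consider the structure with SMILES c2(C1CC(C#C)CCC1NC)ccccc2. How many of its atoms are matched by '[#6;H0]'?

2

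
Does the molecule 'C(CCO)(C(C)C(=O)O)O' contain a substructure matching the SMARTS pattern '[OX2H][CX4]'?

Yes

The pattern [OX2H][CX4] describes a hydroxyl oxygen bound to an sp3 (X4) carbon — an aliphatic alcohol.
The molecule carries a hydroxyl group (-OH), whose atoms satisfy every constraint of the query, so the pattern matches.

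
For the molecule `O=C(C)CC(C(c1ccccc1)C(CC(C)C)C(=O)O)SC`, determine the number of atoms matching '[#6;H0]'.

Check the 22 heavy atoms by environment: 2× C (H2) → no; 4× C (H1) → no; 4× C (H3) → no; 2× C (H0) → match; 2× O (H0) → no; 1× O (H1) → no; 1× S (H0) → no; 1× c (aromatic, H0) → match; 5× c (aromatic, H1) → no.
Summing the matching environments: 2 + 1 = 3 matching atoms.

3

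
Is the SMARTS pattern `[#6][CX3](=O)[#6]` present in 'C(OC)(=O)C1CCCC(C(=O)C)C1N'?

Yes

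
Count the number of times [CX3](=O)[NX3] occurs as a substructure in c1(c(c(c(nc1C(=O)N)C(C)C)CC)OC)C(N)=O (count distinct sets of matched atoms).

2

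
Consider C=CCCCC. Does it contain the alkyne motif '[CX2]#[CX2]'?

The pattern [CX2]#[CX2] describes a carbon-carbon triple bond — an alkyne.
The closest candidate here is a vinyl group (-CH=CH2), but the C=C is a double bond; both carbons are CX3, not CX2. No other fragment satisfies the full query, so there is no match.

No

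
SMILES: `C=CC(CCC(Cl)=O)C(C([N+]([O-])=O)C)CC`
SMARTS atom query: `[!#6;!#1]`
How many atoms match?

5

The query [!#6;!#1] means: not carbon and not hydrogen — any heteroatom.
Check the 16 heavy atoms by environment: 11× C → no; 2× O → match; 1× Cl → match; 1× N (charge +1) → match; 1× O (charge -1) → match.
Summing the matching environments: 2 + 1 + 1 + 1 = 5 matching atoms.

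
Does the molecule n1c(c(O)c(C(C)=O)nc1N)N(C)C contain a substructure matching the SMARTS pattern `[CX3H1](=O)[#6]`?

No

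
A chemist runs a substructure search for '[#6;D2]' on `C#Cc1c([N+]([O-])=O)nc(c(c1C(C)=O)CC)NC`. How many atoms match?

Check the 18 heavy atoms by environment: 1× n (aromatic, D2) → no; 5× c (aromatic, D3) → no; 1× N (D2) → no; 4× C (D1) → no; 2× C (D2) → match; 1× N (charge +1, D3) → no; 1× O (charge -1, D1) → no; 2× O (D1) → no; 1× C (D3) → no.
That gives 2 matching atoms.

2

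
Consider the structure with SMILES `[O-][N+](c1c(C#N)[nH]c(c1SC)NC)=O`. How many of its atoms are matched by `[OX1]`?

2

The query [OX1] means: aliphatic oxygen with one total connection — typically a carbonyl =O or an oxide.
Check the 14 heavy atoms by environment: 1× n (aromatic, X3) → no; 4× c (aromatic, X3) → no; 1× C (X2) → no; 1× N (X1) → no; 1× S (X2) → no; 2× C (X4) → no; 1× N (charge +1, X3) → no; 1× O (charge -1, X1) → match; 1× O (X1) → match; 1× N (X3) → no.
Summing the matching environments: 1 + 1 = 2 matching atoms.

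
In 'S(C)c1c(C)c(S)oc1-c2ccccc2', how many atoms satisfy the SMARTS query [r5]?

5

The query [r5] means: r5 matches atoms in a five-membered ring.
Check the 15 heavy atoms by environment: 1× o (aromatic, in 5-ring) → match; 4× c (aromatic, in 5-ring) → match; 6× c (aromatic, in 6-ring) → no; 2× S (acyclic) → no; 2× C (acyclic) → no.
Summing the matching environments: 1 + 4 = 5 matching atoms.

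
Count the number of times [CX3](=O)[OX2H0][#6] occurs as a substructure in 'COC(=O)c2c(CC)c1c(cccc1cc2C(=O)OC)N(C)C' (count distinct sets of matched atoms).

2

[CX3](=O)[OX2H0][#6] is the SMARTS for an ester: a carbonyl carbon bonded to an oxygen that is itself bonded to carbon (no H on that O).
The molecule carries 2 separate instances of a methyl-ester group (-C(=O)OCH3) meeting every constraint; each maps to a distinct set of atoms, giving 2 matches.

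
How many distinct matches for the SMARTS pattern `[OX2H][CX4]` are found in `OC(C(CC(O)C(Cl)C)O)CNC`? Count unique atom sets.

3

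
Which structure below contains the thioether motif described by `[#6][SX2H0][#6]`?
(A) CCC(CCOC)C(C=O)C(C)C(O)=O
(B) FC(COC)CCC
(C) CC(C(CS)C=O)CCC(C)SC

C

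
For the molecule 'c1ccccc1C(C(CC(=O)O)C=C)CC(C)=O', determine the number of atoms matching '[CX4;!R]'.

The query [CX4;!R] means: aliphatic carbon with four total connections, not in a ring.
Check the 18 heavy atoms by environment: 5× C (X4, acyclic) → match; 6× c (aromatic, X3, in 6-ring) → no; 4× C (X3, acyclic) → no; 2× O (X1, acyclic) → no; 1× O (X2, acyclic) → no.
That gives 5 matching atoms.

5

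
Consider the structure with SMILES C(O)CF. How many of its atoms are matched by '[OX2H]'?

1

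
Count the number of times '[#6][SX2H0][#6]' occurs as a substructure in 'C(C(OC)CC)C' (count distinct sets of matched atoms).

0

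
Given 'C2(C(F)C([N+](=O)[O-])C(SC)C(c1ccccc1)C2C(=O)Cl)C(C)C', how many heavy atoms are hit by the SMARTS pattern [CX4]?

The query [CX4] means: C with X4: aliphatic carbon with exactly 4 total connections (bonds + H).
Check the 24 heavy atoms by environment: 10× C (X4) → match; 1× F (X1) → no; 1× S (X2) → no; 6× c (aromatic, X3) → no; 1× C (X3) → no; 2× O (X1) → no; 1× Cl (X1) → no; 1× N (charge +1, X3) → no; 1× O (charge -1, X1) → no.
That gives 10 matching atoms.

10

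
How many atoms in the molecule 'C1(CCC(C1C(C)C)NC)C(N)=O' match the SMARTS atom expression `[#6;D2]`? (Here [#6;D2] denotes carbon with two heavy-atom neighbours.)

The query [#6;D2] means: any carbon bonded to exactly two heavy atoms.
Check the 13 heavy atoms by environment: 5× C (D3) → no; 2× C (D2) → match; 1× N (D2) → no; 3× C (D1) → no; 1× O (D1) → no; 1× N (D1) → no.
That gives 2 matching atoms.

2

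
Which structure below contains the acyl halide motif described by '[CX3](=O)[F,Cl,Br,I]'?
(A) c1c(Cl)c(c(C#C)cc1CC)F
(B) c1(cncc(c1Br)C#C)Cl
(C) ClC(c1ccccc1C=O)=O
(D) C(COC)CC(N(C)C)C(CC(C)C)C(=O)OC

C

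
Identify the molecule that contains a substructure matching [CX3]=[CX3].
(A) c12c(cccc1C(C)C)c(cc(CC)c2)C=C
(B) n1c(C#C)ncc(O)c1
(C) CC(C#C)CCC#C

[CX3]=[CX3] describes a non-aromatic C=C double bond between two sp2 carbons (an alkene).
(A) contains a vinyl group (-CH=CH2), which satisfies every atom and bond constraint.
(B) has an ethynyl group (-C#CH) but the C-C bond is a triple bond, not a double bond.
(C) has an ethynyl group (-C#CH) but the C-C bond is a triple bond, not a double bond.
So the answer is (A).

A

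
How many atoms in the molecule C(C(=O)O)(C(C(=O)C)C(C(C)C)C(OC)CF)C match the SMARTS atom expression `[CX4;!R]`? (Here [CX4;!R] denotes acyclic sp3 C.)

The query [CX4;!R] means: aliphatic carbon with four total connections, not in a ring.
Check the 18 heavy atoms by environment: 11× C (X4, acyclic) → match; 1× F (X1, acyclic) → no; 2× C (X3, acyclic) → no; 2× O (X1, acyclic) → no; 2× O (X2, acyclic) → no.
That gives 11 matching atoms.

11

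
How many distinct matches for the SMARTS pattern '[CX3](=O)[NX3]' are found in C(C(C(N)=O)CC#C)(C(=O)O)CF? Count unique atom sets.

1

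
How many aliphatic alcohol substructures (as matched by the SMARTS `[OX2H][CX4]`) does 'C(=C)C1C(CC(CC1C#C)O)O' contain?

2

[OX2H][CX4] is the SMARTS for an aliphatic alcohol: a hydroxyl oxygen bound to an sp3 (X4) carbon.
The molecule carries 2 separate instances of a hydroxyl group (-OH) meeting every constraint; each maps to a distinct set of atoms, giving 2 matches.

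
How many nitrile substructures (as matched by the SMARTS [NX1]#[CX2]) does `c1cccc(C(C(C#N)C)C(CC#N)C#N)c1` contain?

[NX1]#[CX2] is the SMARTS for a nitrile: a nitrogen triple-bonded to a two-connected carbon.
The molecule carries 3 separate instances of a nitrile (-C#N) meeting every constraint; each maps to a distinct set of atoms, giving 3 matches.

3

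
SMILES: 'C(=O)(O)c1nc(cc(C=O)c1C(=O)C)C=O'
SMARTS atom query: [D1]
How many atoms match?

6

The query [D1] means: atom with exactly one heavy-atom neighbour (degree 1).
Check the 16 heavy atoms by environment: 1× n (aromatic, D2) → no; 4× c (aromatic, D3) → no; 1× c (aromatic, D2) → no; 2× C (D2) → no; 5× O (D1) → match; 2× C (D3) → no; 1× C (D1) → match.
Summing the matching environments: 5 + 1 = 6 matching atoms.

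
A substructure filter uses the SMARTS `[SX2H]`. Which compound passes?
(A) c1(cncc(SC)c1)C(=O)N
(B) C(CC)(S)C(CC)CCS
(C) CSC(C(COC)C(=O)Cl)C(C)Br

B

[SX2H] describes an aliphatic sulfur with two connections, one being H (a thiol).
(A) has a methylthio ether (-SCH3) but the sulfur has H0 (bonded to two carbons), not H1.
(B) contains a thiol (-SH), which satisfies every atom and bond constraint.
(C) has a methylthio ether (-SCH3) but the sulfur has H0 (bonded to two carbons), not H1.
So the answer is (B).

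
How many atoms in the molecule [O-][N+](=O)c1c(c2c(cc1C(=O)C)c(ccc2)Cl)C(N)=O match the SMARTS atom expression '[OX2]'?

0

The query [OX2] means: aliphatic oxygen with two total connections — ether, hydroxyl, or ester single-bond O.
Check the 20 heavy atoms by environment: 10× c (aromatic, X3) → no; 1× Cl (X1) → no; 2× C (X3) → no; 3× O (X1) → no; 1× N (X3) → no; 1× C (X4) → no; 1× N (charge +1, X3) → no; 1× O (charge -1, X1) → no.
No environment satisfies the query, so 0 matching atoms.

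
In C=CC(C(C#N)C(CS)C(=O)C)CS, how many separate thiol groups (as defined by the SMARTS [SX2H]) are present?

2

[SX2H] is the SMARTS for a thiol: an aliphatic sulfur with two connections, one being H.
The molecule carries 2 separate instances of a thiol (-SH) meeting every constraint; each maps to a distinct set of atoms, giving 2 matches.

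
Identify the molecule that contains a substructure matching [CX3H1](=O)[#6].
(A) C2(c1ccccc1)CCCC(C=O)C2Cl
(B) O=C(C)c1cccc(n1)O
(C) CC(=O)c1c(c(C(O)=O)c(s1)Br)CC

A

[CX3H1](=O)[#6] describes an sp2 carbon with one H, double-bonded to O and single-bonded to carbon (an aldehyde).
(A) contains an aldehyde (-CHO), which satisfies every atom and bond constraint.
(B) has an acetyl/ketone group (-C(=O)CH3) but the carbonyl carbon has H0 (two carbon neighbours), not H1.
(C) has an acetyl/ketone group (-C(=O)CH3) but the carbonyl carbon has H0 (two carbon neighbours), not H1.
So the answer is (A).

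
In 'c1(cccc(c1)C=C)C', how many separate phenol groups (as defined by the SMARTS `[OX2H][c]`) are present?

[OX2H][c] is the SMARTS for a phenol: a hydroxyl oxygen attached to an aromatic carbon.
No fragment in the molecule satisfies every constraint, giving 0 matches.

0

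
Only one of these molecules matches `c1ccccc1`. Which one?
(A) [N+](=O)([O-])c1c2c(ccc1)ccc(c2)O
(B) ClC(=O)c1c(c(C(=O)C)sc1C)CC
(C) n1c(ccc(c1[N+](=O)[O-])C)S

A

c1ccccc1 describes six aromatic carbons in a ring (a benzene ring).
(A) contains the required atom environment, so the pattern matches.
(B) has a methyl group (-CH3) but no six-membered all-carbon aromatic ring is present.
(C) has a methyl group (-CH3) but no six-membered all-carbon aromatic ring is present.
So the answer is (A).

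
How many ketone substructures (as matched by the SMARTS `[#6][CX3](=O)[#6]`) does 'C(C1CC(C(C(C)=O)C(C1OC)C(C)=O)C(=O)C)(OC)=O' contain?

[#6][CX3](=O)[#6] is the SMARTS for a ketone: a carbonyl carbon (no H) flanked by two carbons.
The molecule carries 3 separate instances of an acetyl/ketone group (-C(=O)CH3) meeting every constraint; each maps to a distinct set of atoms, giving 3 matches.

3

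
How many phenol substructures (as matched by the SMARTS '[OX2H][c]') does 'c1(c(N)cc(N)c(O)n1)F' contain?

1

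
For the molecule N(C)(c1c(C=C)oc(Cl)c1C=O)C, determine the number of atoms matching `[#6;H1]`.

2

The query [#6;H1] means: any carbon bearing exactly one hydrogen.
Check the 13 heavy atoms by environment: 1× o (aromatic, H0) → no; 4× c (aromatic, H0) → no; 1× N (H0) → no; 2× C (H3) → no; 2× C (H1) → match; 1× O (H0) → no; 1× Cl (H0) → no; 1× C (H2) → no.
That gives 2 matching atoms.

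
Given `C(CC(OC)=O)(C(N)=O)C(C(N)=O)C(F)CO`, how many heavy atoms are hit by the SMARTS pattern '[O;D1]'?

The query [O;D1] means: aliphatic oxygen bonded to exactly one heavy atom.
Check the 17 heavy atoms by environment: 2× C (D2) → no; 6× C (D3) → no; 4× O (D1) → match; 2× N (D1) → no; 1× O (D2) → no; 1× C (D1) → no; 1× F (D1) → no.
That gives 4 matching atoms.

4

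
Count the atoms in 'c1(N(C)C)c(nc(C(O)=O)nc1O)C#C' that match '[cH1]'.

Check the 15 heavy atoms by environment: 2× n (aromatic, H0) → no; 4× c (aromatic, H0) → no; 2× O (H1) → no; 1× N (H0) → no; 2× C (H3) → no; 2× C (H0) → no; 1× C (H1) → no; 1× O (H0) → no.
No environment satisfies the query, so 0 matching atoms.

0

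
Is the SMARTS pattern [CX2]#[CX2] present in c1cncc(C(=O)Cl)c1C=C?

No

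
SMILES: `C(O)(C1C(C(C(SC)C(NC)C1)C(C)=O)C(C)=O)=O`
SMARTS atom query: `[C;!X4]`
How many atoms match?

Check the 19 heavy atoms by environment: 10× C (X4) → no; 3× C (X3) → match; 3× O (X1) → no; 1× S (X2) → no; 1× N (X3) → no; 1× O (X2) → no.
That gives 3 matching atoms.

3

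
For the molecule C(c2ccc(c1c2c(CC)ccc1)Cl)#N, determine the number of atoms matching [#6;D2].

7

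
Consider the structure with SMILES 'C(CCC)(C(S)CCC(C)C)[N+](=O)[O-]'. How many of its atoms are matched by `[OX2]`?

The query [OX2] means: aliphatic oxygen with two total connections — ether, hydroxyl, or ester single-bond O.
Check the 14 heavy atoms by environment: 10× C (X4) → no; 1× N (charge +1, X3) → no; 1× O (charge -1, X1) → no; 1× O (X1) → no; 1× S (X2) → no.
No environment satisfies the query, so 0 matching atoms.

0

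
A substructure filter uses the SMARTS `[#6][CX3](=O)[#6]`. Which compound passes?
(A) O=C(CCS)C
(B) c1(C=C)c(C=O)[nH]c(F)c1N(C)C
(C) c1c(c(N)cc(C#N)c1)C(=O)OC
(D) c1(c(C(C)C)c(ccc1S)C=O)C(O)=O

A

[#6][CX3](=O)[#6] describes a carbonyl carbon (no H) flanked by two carbons (a ketone).
(A) contains an acetyl/ketone group (-C(=O)CH3), which satisfies every atom and bond constraint.
(B) has an aldehyde (-CHO) but the carbonyl carbon has H1, so it is not flanked by two carbons.
(C) has a methyl-ester group (-C(=O)OCH3) but one neighbour of the carbonyl carbon is O, not C.
(D) has a carboxylic acid group (-C(=O)OH) but one neighbour of the carbonyl carbon is O, not C.
So the answer is (A).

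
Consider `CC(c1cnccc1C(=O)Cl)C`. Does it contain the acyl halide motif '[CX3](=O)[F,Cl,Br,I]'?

The pattern [CX3](=O)[F,Cl,Br,I] describes a carbonyl carbon bonded to a halogen — an acyl halide.
The molecule carries an acyl chloride (-C(=O)Cl), whose atoms satisfy every constraint of the query, so the pattern matches.

Yes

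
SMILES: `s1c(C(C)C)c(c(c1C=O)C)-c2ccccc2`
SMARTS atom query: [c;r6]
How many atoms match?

6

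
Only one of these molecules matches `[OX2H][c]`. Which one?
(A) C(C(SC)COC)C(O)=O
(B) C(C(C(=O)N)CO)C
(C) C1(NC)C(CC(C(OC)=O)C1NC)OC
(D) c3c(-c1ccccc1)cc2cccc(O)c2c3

D

[OX2H][c] describes a hydroxyl oxygen attached to an aromatic carbon (a phenol).
(A) has a methoxy ether (-OCH3) but the oxygen has H0, not H1.
(B) has a hydroxyl group (-OH) but the -OH is on an aliphatic carbon, not an aromatic c.
(C) has a methoxy ether (-OCH3) but the oxygen has H0, not H1.
(D) contains a hydroxyl group (-OH), which satisfies every atom and bond constraint.
So the answer is (D).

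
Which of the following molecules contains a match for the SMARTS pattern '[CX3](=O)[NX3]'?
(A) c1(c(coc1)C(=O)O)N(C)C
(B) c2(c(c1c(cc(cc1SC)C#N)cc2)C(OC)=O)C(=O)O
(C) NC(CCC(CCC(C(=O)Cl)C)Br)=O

C

[CX3](=O)[NX3] describes a carbonyl carbon bonded to a trivalent nitrogen (an amide).
(A) has a carboxylic acid group (-C(=O)OH) but the carbonyl is bonded to O, not to an NX3 nitrogen.
(B) has a nitrile (-C#N) but the nitrile N is NX1 (triple-bonded), not NX3.
(C) contains a primary amide (-C(=O)NH2), which satisfies every atom and bond constraint.
So the answer is (C).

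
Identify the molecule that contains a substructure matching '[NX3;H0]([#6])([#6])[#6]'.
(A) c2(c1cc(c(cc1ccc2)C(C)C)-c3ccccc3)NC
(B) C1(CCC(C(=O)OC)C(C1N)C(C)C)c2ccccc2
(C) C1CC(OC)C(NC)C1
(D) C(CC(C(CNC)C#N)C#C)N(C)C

[NX3;H0]([#6])([#6])[#6] describes a trivalent nitrogen with no H, bonded to three carbons (a tertiary amine).
(A) has an N-methylamino group (-NHCH3) but the nitrogen still has one H (H1), not H0.
(B) has a primary amino group (-NH2) but the nitrogen has H2, not H0 with three carbons.
(C) has an N-methylamino group (-NHCH3) but the nitrogen still has one H (H1), not H0.
(D) contains a dimethylamino group (-N(CH3)2), which satisfies every atom and bond constraint.
So the answer is (D).

D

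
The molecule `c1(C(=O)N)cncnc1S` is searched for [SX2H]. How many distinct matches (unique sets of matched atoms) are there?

1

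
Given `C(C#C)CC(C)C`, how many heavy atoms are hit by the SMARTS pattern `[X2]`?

The query [X2] means: any atom with exactly two total connections (bonds + H).
Check the 7 heavy atoms by environment: 5× C (X4) → no; 2× C (X2) → match.
That gives 2 matching atoms.

2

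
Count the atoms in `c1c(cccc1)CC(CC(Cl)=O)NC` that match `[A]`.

The query [A] means: A matches any aliphatic (non-aromatic) heavy atom.
Check the 14 heavy atoms by environment: 5× C → match; 6× c (aromatic) → no; 1× N → match; 1× O → match; 1× Cl → match.
Summing the matching environments: 5 + 1 + 1 + 1 = 8 matching atoms.

8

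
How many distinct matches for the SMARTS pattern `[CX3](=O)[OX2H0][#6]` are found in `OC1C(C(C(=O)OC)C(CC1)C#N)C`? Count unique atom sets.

1

[CX3](=O)[OX2H0][#6] is the SMARTS for an ester: a carbonyl carbon bonded to an oxygen that is itself bonded to carbon (no H on that O).
Exactly one fragment in the molecule meets all constraints, giving 1 match.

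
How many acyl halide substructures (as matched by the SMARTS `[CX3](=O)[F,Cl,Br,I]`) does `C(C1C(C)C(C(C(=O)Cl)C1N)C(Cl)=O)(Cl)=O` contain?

3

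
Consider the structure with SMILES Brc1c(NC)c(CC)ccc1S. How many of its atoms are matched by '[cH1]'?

2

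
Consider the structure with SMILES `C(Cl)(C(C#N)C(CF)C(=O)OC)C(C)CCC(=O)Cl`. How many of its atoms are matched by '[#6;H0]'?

3

The query [#6;H0] means: any carbon with no attached hydrogen.
Check the 19 heavy atoms by environment: 3× C (H2) → no; 4× C (H1) → no; 2× C (H3) → no; 3× C (H0) → match; 3× O (H0) → no; 1× F (H0) → no; 1× N (H0) → no; 2× Cl (H0) → no.
That gives 3 matching atoms.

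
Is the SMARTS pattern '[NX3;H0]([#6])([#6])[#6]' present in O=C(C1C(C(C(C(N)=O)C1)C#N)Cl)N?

No

The pattern [NX3;H0]([#6])([#6])[#6] describes a trivalent nitrogen with no H, bonded to three carbons — a tertiary amine.
The closest candidate here is a primary amide (-C(=O)NH2), but the amide nitrogen has H2 and only one carbon neighbour. No other fragment satisfies the full query, so there is no match.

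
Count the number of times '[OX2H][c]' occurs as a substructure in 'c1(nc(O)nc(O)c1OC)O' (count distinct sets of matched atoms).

3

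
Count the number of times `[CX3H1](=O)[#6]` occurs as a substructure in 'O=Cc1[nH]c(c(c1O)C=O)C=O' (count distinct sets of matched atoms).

[CX3H1](=O)[#6] is the SMARTS for an aldehyde: an sp2 carbon with one H, double-bonded to O and single-bonded to carbon.
The molecule carries 3 separate instances of an aldehyde (-CHO) meeting every constraint; each maps to a distinct set of atoms, giving 3 matches.

3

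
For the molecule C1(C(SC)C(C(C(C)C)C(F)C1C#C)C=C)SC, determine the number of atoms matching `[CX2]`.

2

The query [CX2] means: C with X2: aliphatic carbon with exactly 2 total connections.
Check the 18 heavy atoms by environment: 11× C (X4) → no; 2× S (X2) → no; 2× C (X2) → match; 1× F (X1) → no; 2× C (X3) → no.
That gives 2 matching atoms.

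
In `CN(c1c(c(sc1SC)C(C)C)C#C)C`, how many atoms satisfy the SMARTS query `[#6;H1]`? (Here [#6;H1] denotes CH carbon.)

2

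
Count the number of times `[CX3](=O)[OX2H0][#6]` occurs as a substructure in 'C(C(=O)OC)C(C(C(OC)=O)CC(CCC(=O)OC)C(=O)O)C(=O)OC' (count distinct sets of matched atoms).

4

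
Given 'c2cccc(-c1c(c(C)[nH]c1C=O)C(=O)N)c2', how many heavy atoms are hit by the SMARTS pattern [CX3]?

The query [CX3] means: C with X3: aliphatic carbon with exactly 3 total connections.
Check the 17 heavy atoms by environment: 1× n (aromatic, X3) → no; 10× c (aromatic, X3) → no; 1× C (X4) → no; 2× C (X3) → match; 2× O (X1) → no; 1× N (X3) → no.
That gives 2 matching atoms.

2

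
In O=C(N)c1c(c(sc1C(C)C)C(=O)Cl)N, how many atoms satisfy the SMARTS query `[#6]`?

The query [#6] means: #6 matches any atom with atomic number 6 (carbon, aromatic or aliphatic).
Check the 15 heavy atoms by environment: 1× s (aromatic) → no; 4× c (aromatic) → match; 5× C → match; 2× O → no; 2× N → no; 1× Cl → no.
Summing the matching environments: 4 + 5 = 9 matching atoms.

9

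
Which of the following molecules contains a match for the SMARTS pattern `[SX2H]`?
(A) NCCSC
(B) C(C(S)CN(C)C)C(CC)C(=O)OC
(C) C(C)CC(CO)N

[SX2H] describes an aliphatic sulfur with two connections, one being H (a thiol).
(A) has a methylthio ether (-SCH3) but the sulfur has H0 (bonded to two carbons), not H1.
(B) contains a thiol (-SH), which satisfies every atom and bond constraint.
(C) has a hydroxyl group (-OH) but it is an -OH, not an -SH.
So the answer is (B).

B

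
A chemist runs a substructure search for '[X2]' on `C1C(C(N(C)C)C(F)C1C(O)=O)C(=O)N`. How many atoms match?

1

The query [X2] means: any atom with exactly two total connections (bonds + H).
Check the 15 heavy atoms by environment: 7× C (X4) → no; 1× F (X1) → no; 2× C (X3) → no; 2× O (X1) → no; 2× N (X3) → no; 1× O (X2) → match.
That gives 1 matching atom.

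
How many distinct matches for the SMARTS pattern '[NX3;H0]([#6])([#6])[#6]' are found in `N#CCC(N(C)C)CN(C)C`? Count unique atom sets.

2

[NX3;H0]([#6])([#6])[#6] is the SMARTS for a tertiary amine: a trivalent nitrogen with no H, bonded to three carbons.
The molecule carries 2 separate instances of a dimethylamino group (-N(CH3)2) meeting every constraint; each maps to a distinct set of atoms, giving 2 matches.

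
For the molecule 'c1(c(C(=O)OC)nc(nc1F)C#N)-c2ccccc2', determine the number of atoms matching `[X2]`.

The query [X2] means: any atom with exactly two total connections (bonds + H).
Check the 19 heavy atoms by environment: 2× n (aromatic, X2) → match; 10× c (aromatic, X3) → no; 1× C (X2) → match; 1× N (X1) → no; 1× F (X1) → no; 1× C (X3) → no; 1× O (X1) → no; 1× O (X2) → match; 1× C (X4) → no.
Summing the matching environments: 2 + 1 + 1 = 4 matching atoms.

4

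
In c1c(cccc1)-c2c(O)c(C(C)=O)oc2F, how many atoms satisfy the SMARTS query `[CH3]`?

The query [CH3] means: aliphatic carbon with exactly three hydrogens.
Check the 16 heavy atoms by environment: 1× o (aromatic, H0) → no; 5× c (aromatic, H0) → no; 1× O (H1) → no; 1× C (H0) → no; 1× O (H0) → no; 1× C (H3) → match; 5× c (aromatic, H1) → no; 1× F (H0) → no.
That gives 1 matching atom.

1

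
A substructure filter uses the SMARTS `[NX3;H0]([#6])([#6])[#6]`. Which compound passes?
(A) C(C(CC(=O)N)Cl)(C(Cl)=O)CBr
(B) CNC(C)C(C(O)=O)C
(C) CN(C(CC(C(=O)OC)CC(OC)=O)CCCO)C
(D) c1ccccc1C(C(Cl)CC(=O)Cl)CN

C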